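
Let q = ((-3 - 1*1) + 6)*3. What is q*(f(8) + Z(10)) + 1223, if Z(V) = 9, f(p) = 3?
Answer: 1295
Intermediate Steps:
q = 6 (q = ((-3 - 1) + 6)*3 = (-4 + 6)*3 = 2*3 = 6)
q*(f(8) + Z(10)) + 1223 = 6*(3 + 9) + 1223 = 6*12 + 1223 = 72 + 1223 = 1295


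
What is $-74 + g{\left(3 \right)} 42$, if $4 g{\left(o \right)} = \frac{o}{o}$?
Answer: $- \frac{127}{2} \approx -63.5$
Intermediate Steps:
$g{\left(o \right)} = \frac{1}{4}$ ($g{\left(o \right)} = \frac{o \frac{1}{o}}{4} = \frac{1}{4} \cdot 1 = \frac{1}{4}$)
$-74 + g{\left(3 \right)} 42 = -74 + \frac{1}{4} \cdot 42 = -74 + \frac{21}{2} = - \frac{127}{2}$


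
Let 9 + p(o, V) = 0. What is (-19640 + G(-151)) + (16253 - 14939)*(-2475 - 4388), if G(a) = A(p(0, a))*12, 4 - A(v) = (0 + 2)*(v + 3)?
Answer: -9037430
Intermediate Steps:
p(o, V) = -9 (p(o, V) = -9 + 0 = -9)
A(v) = -2 - 2*v (A(v) = 4 - (0 + 2)*(v + 3) = 4 - 2*(3 + v) = 4 - (6 + 2*v) = 4 + (-6 - 2*v) = -2 - 2*v)
G(a) = 192 (G(a) = (-2 - 2*(-9))*12 = (-2 + 18)*12 = 16*12 = 192)
(-19640 + G(-151)) + (16253 - 14939)*(-2475 - 4388) = (-19640 + 192) + (16253 - 14939)*(-2475 - 4388) = -19448 + 1314*(-6863) = -19448 - 9017982 = -9037430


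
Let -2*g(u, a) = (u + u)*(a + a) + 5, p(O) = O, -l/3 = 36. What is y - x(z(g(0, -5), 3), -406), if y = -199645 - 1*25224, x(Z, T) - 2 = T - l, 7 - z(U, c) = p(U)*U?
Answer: -224573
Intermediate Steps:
l = -108 (l = -3*36 = -108)
g(u, a) = -5/2 - 2*a*u (g(u, a) = -((u + u)*(a + a) + 5)/2 = -((2*u)*(2*a) + 5)/2 = -(4*a*u + 5)/2 = -(5 + 4*a*u)/2 = -5/2 - 2*a*u)
z(U, c) = 7 - U² (z(U, c) = 7 - U*U = 7 - U²)
x(Z, T) = 110 + T (x(Z, T) = 2 + (T - 1*(-108)) = 2 + (T + 108) = 2 + (108 + T) = 110 + T)
y = -224869 (y = -199645 - 25224 = -224869)
y - x(z(g(0, -5), 3), -406) = -224869 - (110 - 406) = -224869 - 1*(-296) = -224869 + 296 = -224573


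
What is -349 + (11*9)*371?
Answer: 36380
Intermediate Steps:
-349 + (11*9)*371 = -349 + 99*371 = -349 + 36729 = 36380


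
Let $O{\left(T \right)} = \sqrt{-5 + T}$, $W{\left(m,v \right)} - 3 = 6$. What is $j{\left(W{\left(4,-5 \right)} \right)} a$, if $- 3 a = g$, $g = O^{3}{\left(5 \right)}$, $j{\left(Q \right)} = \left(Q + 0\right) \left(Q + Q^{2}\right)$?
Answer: $0$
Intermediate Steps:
$W{\left(m,v \right)} = 9$ ($W{\left(m,v \right)} = 3 + 6 = 9$)
$j{\left(Q \right)} = Q \left(Q + Q^{2}\right)$
$g = 0$ ($g = \left(\sqrt{-5 + 5}\right)^{3} = \left(\sqrt{0}\right)^{3} = 0^{3} = 0$)
$a = 0$ ($a = \left(- \frac{1}{3}\right) 0 = 0$)
$j{\left(W{\left(4,-5 \right)} \right)} a = 9^{2} \left(1 + 9\right) 0 = 81 \cdot 10 \cdot 0 = 810 \cdot 0 = 0$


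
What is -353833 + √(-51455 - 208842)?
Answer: -353833 + I*√260297 ≈ -3.5383e+5 + 510.19*I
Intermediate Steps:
-353833 + √(-51455 - 208842) = -353833 + √(-260297) = -353833 + I*√260297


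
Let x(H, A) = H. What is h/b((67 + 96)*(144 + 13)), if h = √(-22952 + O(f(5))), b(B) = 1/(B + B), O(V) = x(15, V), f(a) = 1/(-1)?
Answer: 51182*I*√22937 ≈ 7.7515e+6*I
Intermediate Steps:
f(a) = -1 (f(a) = 1*(-1) = -1)
O(V) = 15
b(B) = 1/(2*B)
h = I*√22937 (h = √(-22952 + 15) = √(-22937) = I*√22937 ≈ 151.45*I)
h/b((67 + 96)*(144 + 13)) = (I*√22937)/((1/(2*(((67 + 96)*(144 + 13)))))) = (I*√22937)/((1/(2*((163*157))))) = (I*√22937)/(((½)/25591)) = (I*√22937)/(((½)*(1/25591))) = (I*√22937)/(1/51182) = (I*√22937)*51182 = 51182*I*√22937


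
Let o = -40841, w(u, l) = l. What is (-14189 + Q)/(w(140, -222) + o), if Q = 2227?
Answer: 11962/41063 ≈ 0.29131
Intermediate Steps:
(-14189 + Q)/(w(140, -222) + o) = (-14189 + 2227)/(-222 - 40841) = -11962/(-41063) = -11962*(-1/41063) = 11962/41063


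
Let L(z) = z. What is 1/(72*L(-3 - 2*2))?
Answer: -1/504 ≈ -0.0019841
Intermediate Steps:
1/(72*L(-3 - 2*2)) = 1/(72*(-3 - 2*2)) = 1/(72*(-3 - 4)) = 1/(72*(-7)) = 1/(-504) = -1/504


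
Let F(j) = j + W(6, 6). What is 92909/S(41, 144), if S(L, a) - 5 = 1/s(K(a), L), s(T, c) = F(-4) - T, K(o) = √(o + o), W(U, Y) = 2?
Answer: 14679622/791 + 371636*√2/2373 ≈ 18780.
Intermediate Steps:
F(j) = 2 + j (F(j) = j + 2 = 2 + j)
K(o) = √2*√o (K(o) = √(2*o) = √2*√o)
s(T, c) = -2 - T (s(T, c) = (2 - 4) - T = -2 - T)
S(L, a) = 5 + 1/(-2 - √2*√a)
92909/S(41, 144) = 92909/(5 - 1/(2 + √2*√144)) = 92909/(5 - 1/(2 + √2*12)) = 92909/(5 - 1/(2 + 12*√2))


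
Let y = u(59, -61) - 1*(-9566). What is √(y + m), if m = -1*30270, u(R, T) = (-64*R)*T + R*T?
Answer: √206033 ≈ 453.91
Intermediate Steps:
u(R, T) = -63*R*T (u(R, T) = -64*R*T + R*T = -63*R*T)
m = -30270
y = 236303 (y = -63*59*(-61) - 1*(-9566) = 226737 + 9566 = 236303)
√(y + m) = √(236303 - 30270) = √206033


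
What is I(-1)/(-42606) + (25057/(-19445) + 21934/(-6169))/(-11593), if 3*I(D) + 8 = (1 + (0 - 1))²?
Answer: 42699059393327/88875196854264585 ≈ 0.00048044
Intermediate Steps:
I(D) = -8/3 (I(D) = -8/3 + (1 + (0 - 1))²/3 = -8/3 + (1 - 1)²/3 = -8/3 + (⅓)*0² = -8/3 + (⅓)*0 = -8/3 + 0 = -8/3)
I(-1)/(-42606) + (25057/(-19445) + 21934/(-6169))/(-11593) = -8/3/(-42606) + (25057/(-19445) + 21934/(-6169))/(-11593) = -8/3*(-1/42606) + (25057*(-1/19445) + 21934*(-1/6169))*(-1/11593) = 4/63909 + (-25057/19445 - 21934/6169)*(-1/11593) = 4/63909 - 581083263/119956205*(-1/11593) = 4/63909 + 581083263/1390652284565 = 42699059393327/88875196854264585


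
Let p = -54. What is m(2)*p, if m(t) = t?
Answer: -108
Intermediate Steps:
m(2)*p = 2*(-54) = -108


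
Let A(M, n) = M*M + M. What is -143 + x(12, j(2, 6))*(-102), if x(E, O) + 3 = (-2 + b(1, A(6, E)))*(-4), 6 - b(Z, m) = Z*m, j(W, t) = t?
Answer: -15341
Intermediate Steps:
A(M, n) = M + M² (A(M, n) = M² + M = M + M²)
b(Z, m) = 6 - Z*m
x(E, O) = 149 (x(E, O) = -3 + (-2 + (6 - 1*1*6*(1 + 6)))*(-4) = -3 + (-2 + (6 - 1*1*6*7))*(-4) = -3 + (-2 + (6 - 1*1*42))*(-4) = -3 + (-2 + (6 - 42))*(-4) = -3 + (-2 - 36)*(-4) = -3 - 38*(-4) = -3 + 152 = 149)
-143 + x(12, j(2, 6))*(-102) = -143 + 149*(-102) = -143 - 15198 = -15341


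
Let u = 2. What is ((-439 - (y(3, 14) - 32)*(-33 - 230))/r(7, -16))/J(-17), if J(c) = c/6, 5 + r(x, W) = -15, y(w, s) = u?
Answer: -24987/170 ≈ -146.98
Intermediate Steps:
y(w, s) = 2
r(x, W) = -20 (r(x, W) = -5 - 15 = -20)
J(c) = c/6 (J(c) = c*(⅙) = c/6)
((-439 - (y(3, 14) - 32)*(-33 - 230))/r(7, -16))/J(-17) = ((-439 - (2 - 32)*(-33 - 230))/(-20))/(((⅙)*(-17))) = ((-439 - (-30)*(-263))*(-1/20))/(-17/6) = ((-439 - 1*7890)*(-1/20))*(-6/17) = ((-439 - 7890)*(-1/20))*(-6/17) = -8329*(-1/20)*(-6/17) = (8329/20)*(-6/17) = -24987/170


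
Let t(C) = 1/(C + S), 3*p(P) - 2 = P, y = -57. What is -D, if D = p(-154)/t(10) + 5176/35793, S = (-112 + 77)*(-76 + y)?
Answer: 8460028304/35793 ≈ 2.3636e+5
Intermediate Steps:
p(P) = ⅔ + P/3
S = 4655 (S = (-112 + 77)*(-76 - 57) = -35*(-133) = 4655)
t(C) = 1/(4655 + C) (t(C) = 1/(C + 4655) = 1/(4655 + C))
D = -8460028304/35793 (D = (⅔ + (⅓)*(-154))/(1/(4655 + 10)) + 5176/35793 = (⅔ - 154/3)/(1/4665) + 5176*(1/35793) = -152/(3*1/4665) + 5176/35793 = -152/3*4665 + 5176/35793 = -236360 + 5176/35793 = -8460028304/35793 ≈ -2.3636e+5)
-D = -1*(-8460028304/35793) = 8460028304/35793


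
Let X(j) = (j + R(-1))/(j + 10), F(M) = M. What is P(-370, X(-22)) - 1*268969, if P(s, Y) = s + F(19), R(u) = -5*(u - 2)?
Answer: -269320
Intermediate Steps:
R(u) = 10 - 5*u (R(u) = -5*(-2 + u) = 10 - 5*u)
X(j) = (15 + j)/(10 + j) (X(j) = (j + (10 - 5*(-1)))/(j + 10) = (j + (10 + 5))/(10 + j) = (j + 15)/(10 + j) = (15 + j)/(10 + j))
P(s, Y) = 19 + s (P(s, Y) = s + 19 = 19 + s)
P(-370, X(-22)) - 1*268969 = (19 - 370) - 1*268969 = -351 - 268969 = -269320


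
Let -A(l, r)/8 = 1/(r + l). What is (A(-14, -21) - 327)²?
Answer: 130804969/1225 ≈ 1.0678e+5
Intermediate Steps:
A(l, r) = -8/(l + r) (A(l, r) = -8/(r + l) = -8/(l + r))
(A(-14, -21) - 327)² = (-8/(-14 - 21) - 327)² = (-8/(-35) - 327)² = (-8*(-1/35) - 327)² = (8/35 - 327)² = (-11437/35)² = 130804969/1225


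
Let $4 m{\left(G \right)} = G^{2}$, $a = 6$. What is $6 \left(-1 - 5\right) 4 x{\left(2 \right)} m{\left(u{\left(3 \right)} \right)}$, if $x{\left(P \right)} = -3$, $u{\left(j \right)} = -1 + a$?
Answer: $2700$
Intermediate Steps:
$u{\left(j \right)} = 5$ ($u{\left(j \right)} = -1 + 6 = 5$)
$m{\left(G \right)} = \frac{G^{2}}{4}$
$6 \left(-1 - 5\right) 4 x{\left(2 \right)} m{\left(u{\left(3 \right)} \right)} = 6 \left(-1 - 5\right) 4 \left(-3\right) \frac{5^{2}}{4} = 6 \left(-6\right) \left(-12\right) \frac{1}{4} \cdot 25 = \left(-36\right) \left(-12\right) \frac{25}{4} = 432 \cdot \frac{25}{4} = 2700$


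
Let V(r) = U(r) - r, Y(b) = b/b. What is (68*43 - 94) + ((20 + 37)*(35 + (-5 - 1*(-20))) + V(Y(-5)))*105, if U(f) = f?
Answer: 302080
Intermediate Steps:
Y(b) = 1
V(r) = 0 (V(r) = r - r = 0)
(68*43 - 94) + ((20 + 37)*(35 + (-5 - 1*(-20))) + V(Y(-5)))*105 = (68*43 - 94) + ((20 + 37)*(35 + (-5 - 1*(-20))) + 0)*105 = (2924 - 94) + (57*(35 + (-5 + 20)) + 0)*105 = 2830 + (57*(35 + 15) + 0)*105 = 2830 + (57*50 + 0)*105 = 2830 + (2850 + 0)*105 = 2830 + 2850*105 = 2830 + 299250 = 302080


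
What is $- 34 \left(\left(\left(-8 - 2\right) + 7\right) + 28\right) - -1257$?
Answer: $407$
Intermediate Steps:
$- 34 \left(\left(\left(-8 - 2\right) + 7\right) + 28\right) - -1257 = - 34 \left(\left(-10 + 7\right) + 28\right) + 1257 = - 34 \left(-3 + 28\right) + 1257 = \left(-34\right) 25 + 1257 = -850 + 1257 = 407$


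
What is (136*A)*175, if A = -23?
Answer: -547400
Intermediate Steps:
(136*A)*175 = (136*(-23))*175 = -3128*175 = -547400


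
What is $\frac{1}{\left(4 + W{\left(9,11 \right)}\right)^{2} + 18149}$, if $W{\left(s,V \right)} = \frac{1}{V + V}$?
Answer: $\frac{484}{8792037} \approx 5.505 \cdot 10^{-5}$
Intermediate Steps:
$W{\left(s,V \right)} = \frac{1}{2 V}$
$\frac{1}{\left(4 + W{\left(9,11 \right)}\right)^{2} + 18149} = \frac{1}{\left(4 + \frac{1}{2 \cdot 11}\right)^{2} + 18149} = \frac{1}{\left(4 + \frac{1}{2} \cdot \frac{1}{11}\right)^{2} + 18149} = \frac{1}{\left(4 + \frac{1}{22}\right)^{2} + 18149} = \frac{1}{\left(\frac{89}{22}\right)^{2} + 18149} = \frac{1}{\frac{7921}{484} + 18149} = \frac{1}{\frac{8792037}{484}} = \frac{484}{8792037}$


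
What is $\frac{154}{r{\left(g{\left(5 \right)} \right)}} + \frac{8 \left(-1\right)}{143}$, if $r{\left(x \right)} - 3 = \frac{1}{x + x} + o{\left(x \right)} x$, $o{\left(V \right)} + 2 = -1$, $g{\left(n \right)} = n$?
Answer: $- \frac{31596}{2431} \approx -12.997$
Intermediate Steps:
$o{\left(V \right)} = -3$ ($o{\left(V \right)} = -2 - 1 = -3$)
$r{\left(x \right)} = 3 + \frac{1}{2 x} - 3 x$ ($r{\left(x \right)} = 3 - \left(- \frac{1}{x + x} + 3 x\right) = 3 - \left(- \frac{1}{2 x} + 3 x\right) = 3 - \left(3 x - \frac{1}{2 x}\right) = 3 + \frac{1}{2 x} - 3 x$)
$\frac{154}{r{\left(g{\left(5 \right)} \right)}} + \frac{8 \left(-1\right)}{143} = \frac{154}{3 + \frac{1}{2 \cdot 5} - 15} + \frac{8 \left(-1\right)}{143} = \frac{154}{3 + \frac{1}{2} \cdot \frac{1}{5} - 15} - \frac{8}{143} = \frac{154}{3 + \frac{1}{10} - 15} - \frac{8}{143} = \frac{154}{- \frac{119}{10}} - \frac{8}{143} = 154 \left(- \frac{10}{119}\right) - \frac{8}{143} = - \frac{220}{17} - \frac{8}{143} = - \frac{31596}{2431}$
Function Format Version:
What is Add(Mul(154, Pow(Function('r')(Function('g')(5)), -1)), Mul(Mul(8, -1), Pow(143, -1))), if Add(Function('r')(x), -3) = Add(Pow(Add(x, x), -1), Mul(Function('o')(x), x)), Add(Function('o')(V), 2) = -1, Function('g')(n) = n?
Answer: Rational(-31596, 2431) ≈ -12.997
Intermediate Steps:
Function('o')(V) = -3 (Function('o')(V) = Add(-2, -1) = -3)
Function('r')(x) = Add(3, Mul(Rational(1, 2), Pow(x, -1)), Mul(-3, x)) (Function('r')(x) = Add(3, Add(Pow(Add(x, x), -1), Mul(-3, x))) = Add(3, Add(Pow(Mul(2, x), -1), Mul(-3, x))) = Add(3, Add(Mul(Rational(1, 2), Pow(x, -1)), Mul(-3, x))) = Add(3, Mul(Rational(1, 2), Pow(x, -1)), Mul(-3, x)))
Add(Mul(154, Pow(Function('r')(Function('g')(5)), -1)), Mul(Mul(8, -1), Pow(143, -1))) = Add(Mul(154, Pow(Add(3, Mul(Rational(1, 2), Pow(5, -1)), Mul(-3, 5)), -1)), Mul(Mul(8, -1), Pow(143, -1))) = Add(Mul(154, Pow(Add(3, Mul(Rational(1, 2), Rational(1, 5)), -15), -1)), Mul(-8, Rational(1, 143))) = Add(Mul(154, Pow(Add(3, Rational(1, 10), -15), -1)), Rational(-8, 143)) = Add(Mul(154, Pow(Rational(-119, 10), -1)), Rational(-8, 143)) = Add(Mul(154, Rational(-10, 119)), Rational(-8, 143)) = Add(Rational(-220, 17), Rational(-8, 143)) = Rational(-31596, 2431)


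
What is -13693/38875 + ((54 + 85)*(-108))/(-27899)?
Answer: 201570493/1084573625 ≈ 0.18585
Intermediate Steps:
-13693/38875 + ((54 + 85)*(-108))/(-27899) = -13693*1/38875 + (139*(-108))*(-1/27899) = -13693/38875 - 15012*(-1/27899) = -13693/38875 + 15012/27899 = 201570493/1084573625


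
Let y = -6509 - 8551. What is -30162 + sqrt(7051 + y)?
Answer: -30162 + I*sqrt(8009) ≈ -30162.0 + 89.493*I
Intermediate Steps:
y = -15060
-30162 + sqrt(7051 + y) = -30162 + sqrt(7051 - 15060) = -30162 + sqrt(-8009) = -30162 + I*sqrt(8009)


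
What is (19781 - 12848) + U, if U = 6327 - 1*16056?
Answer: -2796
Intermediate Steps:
U = -9729 (U = 6327 - 16056 = -9729)
(19781 - 12848) + U = (19781 - 12848) - 9729 = 6933 - 9729 = -2796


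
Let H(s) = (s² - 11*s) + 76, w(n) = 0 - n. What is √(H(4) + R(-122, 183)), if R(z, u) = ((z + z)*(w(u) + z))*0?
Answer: 4*√3 ≈ 6.9282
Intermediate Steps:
w(n) = -n
H(s) = 76 + s² - 11*s
R(z, u) = 0 (R(z, u) = ((z + z)*(-u + z))*0 = ((2*z)*(z - u))*0 = (2*z*(z - u))*0 = 0)
√(H(4) + R(-122, 183)) = √((76 + 4² - 11*4) + 0) = √((76 + 16 - 44) + 0) = √(48 + 0) = √48 = 4*√3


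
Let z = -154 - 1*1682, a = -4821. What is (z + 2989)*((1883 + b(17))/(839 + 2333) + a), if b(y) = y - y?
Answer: -17629749337/3172 ≈ -5.5579e+6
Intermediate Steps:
b(y) = 0
z = -1836 (z = -154 - 1682 = -1836)
(z + 2989)*((1883 + b(17))/(839 + 2333) + a) = (-1836 + 2989)*((1883 + 0)/(839 + 2333) - 4821) = 1153*(1883/3172 - 4821) = 1153*(-15290329/3172) = -17629749337/3172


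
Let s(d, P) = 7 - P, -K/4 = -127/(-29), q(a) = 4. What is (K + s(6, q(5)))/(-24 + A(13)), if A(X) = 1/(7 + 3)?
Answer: 4210/6931 ≈ 0.60742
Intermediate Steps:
A(X) = ⅒ (A(X) = 1/10 = ⅒)
K = -508/29 (K = -(-508)/(-29) = -(-508)*(-1)/29 = -4*127/29 = -508/29 ≈ -17.517)
(K + s(6, q(5)))/(-24 + A(13)) = (-508/29 + (7 - 1*4))/(-24 + ⅒) = (-508/29 + (7 - 4))/(-239/10) = -10*(-508/29 + 3)/239 = -10/239*(-421/29) = 4210/6931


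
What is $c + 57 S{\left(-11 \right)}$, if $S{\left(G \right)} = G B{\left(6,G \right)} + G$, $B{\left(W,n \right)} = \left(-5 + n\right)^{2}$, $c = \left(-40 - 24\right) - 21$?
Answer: $-161224$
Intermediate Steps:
$c = -85$ ($c = -64 - 21 = -85$)
$S{\left(G \right)} = G + G \left(-5 + G\right)^{2}$ ($S{\left(G \right)} = G \left(-5 + G\right)^{2} + G = G + G \left(-5 + G\right)^{2}$)
$c + 57 S{\left(-11 \right)} = -85 + 57 \left(- 11 \left(1 + \left(-5 - 11\right)^{2}\right)\right) = -85 + 57 \left(- 11 \left(1 + \left(-16\right)^{2}\right)\right) = -85 + 57 \left(- 11 \left(1 + 256\right)\right) = -85 + 57 \left(\left(-11\right) 257\right) = -85 + 57 \left(-2827\right) = -85 - 161139 = -161224$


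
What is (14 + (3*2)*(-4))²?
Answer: 100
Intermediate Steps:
(14 + (3*2)*(-4))² = (14 + 6*(-4))² = (14 - 24)² = (-10)² = 100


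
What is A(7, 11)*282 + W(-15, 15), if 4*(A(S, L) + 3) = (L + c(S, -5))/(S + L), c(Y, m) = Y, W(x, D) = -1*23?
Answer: -1597/2 ≈ -798.50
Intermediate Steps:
W(x, D) = -23
A(S, L) = -11/4 (A(S, L) = -3 + ((L + S)/(S + L))/4 = -3 + ((L + S)/(L + S))/4 = -3 + (¼)*1 = -3 + ¼ = -11/4)
A(7, 11)*282 + W(-15, 15) = -11/4*282 - 23 = -1551/2 - 23 = -1597/2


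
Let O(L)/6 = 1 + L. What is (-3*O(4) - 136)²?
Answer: 51076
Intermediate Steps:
O(L) = 6 + 6*L (O(L) = 6*(1 + L) = 6 + 6*L)
(-3*O(4) - 136)² = (-3*(6 + 6*4) - 136)² = (-3*(6 + 24) - 136)² = (-3*30 - 136)² = (-90 - 136)² = (-226)² = 51076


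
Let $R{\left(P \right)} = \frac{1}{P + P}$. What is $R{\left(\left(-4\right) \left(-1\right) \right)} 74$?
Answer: $\frac{37}{4} \approx 9.25$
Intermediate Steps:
$R{\left(P \right)} = \frac{1}{2 P}$
$R{\left(\left(-4\right) \left(-1\right) \right)} 74 = \frac{1}{2 \left(\left(-4\right) \left(-1\right)\right)} 74 = \frac{1}{2 \cdot 4} \cdot 74 = \frac{1}{2} \cdot \frac{1}{4} \cdot 74 = \frac{1}{8} \cdot 74 = \frac{37}{4}$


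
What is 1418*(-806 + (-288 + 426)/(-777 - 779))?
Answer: -444640133/389 ≈ -1.1430e+6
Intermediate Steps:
1418*(-806 + (-288 + 426)/(-777 - 779)) = 1418*(-806 + 138/(-1556)) = 1418*(-806 + 138*(-1/1556)) = 1418*(-806 - 69/778) = 1418*(-627137/778) = -444640133/389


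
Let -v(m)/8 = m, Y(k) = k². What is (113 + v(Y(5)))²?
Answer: 7569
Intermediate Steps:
v(m) = -8*m
(113 + v(Y(5)))² = (113 - 8*5²)² = (113 - 8*25)² = (113 - 200)² = (-87)² = 7569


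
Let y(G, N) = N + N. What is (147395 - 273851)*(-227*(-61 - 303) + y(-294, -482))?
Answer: -10326902784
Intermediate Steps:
y(G, N) = 2*N
(147395 - 273851)*(-227*(-61 - 303) + y(-294, -482)) = (147395 - 273851)*(-227*(-61 - 303) + 2*(-482)) = -126456*(-227*(-364) - 964) = -126456*(82628 - 964) = -126456*81664 = -10326902784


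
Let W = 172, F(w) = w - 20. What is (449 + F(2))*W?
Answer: 74132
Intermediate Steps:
F(w) = -20 + w
(449 + F(2))*W = (449 + (-20 + 2))*172 = (449 - 18)*172 = 431*172 = 74132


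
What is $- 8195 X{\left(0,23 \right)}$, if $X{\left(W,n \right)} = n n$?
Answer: $-4335155$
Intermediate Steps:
$X{\left(W,n \right)} = n^{2}$
$- 8195 X{\left(0,23 \right)} = - 8195 \cdot 23^{2} = \left(-8195\right) 529 = -4335155$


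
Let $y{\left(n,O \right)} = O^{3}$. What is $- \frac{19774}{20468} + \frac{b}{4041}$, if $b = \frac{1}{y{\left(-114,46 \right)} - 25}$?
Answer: $- \frac{3887902085903}{4024354207734} \approx -0.96609$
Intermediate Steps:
$b = \frac{1}{97311}$ ($b = \frac{1}{46^{3} - 25} = \frac{1}{97336 - 25} = \frac{1}{97311} \approx 1.0276 \cdot 10^{-5}$)
$- \frac{19774}{20468} + \frac{b}{4041} = - \frac{19774}{20468} + \frac{1}{97311 \cdot 4041} = \left(-19774\right) \frac{1}{20468} + \frac{1}{97311} \cdot \frac{1}{4041} = - \frac{9887}{10234} + \frac{1}{393233751} = - \frac{3887902085903}{4024354207734}$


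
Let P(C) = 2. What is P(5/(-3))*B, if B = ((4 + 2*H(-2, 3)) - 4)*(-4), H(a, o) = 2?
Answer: -32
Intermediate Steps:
B = -16 (B = ((4 + 2*2) - 4)*(-4) = ((4 + 4) - 4)*(-4) = (8 - 4)*(-4) = 4*(-4) = -16)
P(5/(-3))*B = 2*(-16) = -32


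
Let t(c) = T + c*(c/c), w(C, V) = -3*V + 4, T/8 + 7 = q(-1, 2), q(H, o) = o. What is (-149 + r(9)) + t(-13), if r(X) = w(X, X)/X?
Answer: -1841/9 ≈ -204.56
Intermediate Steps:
T = -40 (T = -56 + 8*2 = -56 + 16 = -40)
w(C, V) = 4 - 3*V
t(c) = -40 + c (t(c) = -40 + c*(c/c) = -40 + c*1 = -40 + c)
r(X) = (4 - 3*X)/X
(-149 + r(9)) + t(-13) = (-149 + (-3 + 4/9)) + (-40 - 13) = (-149 + (-3 + 4*(1/9))) - 53 = (-149 + (-3 + 4/9)) - 53 = (-149 - 23/9) - 53 = -1364/9 - 53 = -1841/9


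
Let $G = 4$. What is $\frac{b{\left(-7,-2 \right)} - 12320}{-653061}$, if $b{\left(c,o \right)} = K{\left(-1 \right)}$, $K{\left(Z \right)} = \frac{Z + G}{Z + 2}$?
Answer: $\frac{12317}{653061} \approx 0.01886$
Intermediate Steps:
$K{\left(Z \right)} = \frac{4 + Z}{2 + Z}$ ($K{\left(Z \right)} = \frac{Z + 4}{Z + 2} = \frac{4 + Z}{2 + Z}$)
$b{\left(c,o \right)} = 3$ ($b{\left(c,o \right)} = \frac{4 - 1}{2 - 1} = 1^{-1} \cdot 3 = 1 \cdot 3 = 3$)
$\frac{b{\left(-7,-2 \right)} - 12320}{-653061} = \frac{3 - 12320}{-653061} = \left(3 - 12320\right) \left(- \frac{1}{653061}\right) = \left(-12317\right) \left(- \frac{1}{653061}\right) = \frac{12317}{653061}$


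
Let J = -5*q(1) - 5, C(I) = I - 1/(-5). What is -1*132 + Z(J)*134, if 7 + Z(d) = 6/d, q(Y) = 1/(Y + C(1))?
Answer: -23611/20 ≈ -1180.6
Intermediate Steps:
C(I) = ⅕ + I (C(I) = I - (-1)/5 = I - 1*(-⅕) = I + ⅕ = ⅕ + I)
q(Y) = 1/(6/5 + Y) (q(Y) = 1/(Y + (⅕ + 1)) = 1/(Y + 6/5) = 1/(6/5 + Y))
J = -80/11 (J = -25/(6 + 5*1) - 5 = -25/(6 + 5) - 5 = -25/11 - 5 = -80/11 ≈ -7.2727)
Z(d) = -7 + 6/d
-1*132 + Z(J)*134 = -1*132 + (-7 + 6/(-80/11))*134 = -132 + (-7 + 6*(-11/80))*134 = -132 + (-7 - 33/40)*134 = -132 - 313/40*134 = -132 - 20971/20 = -23611/20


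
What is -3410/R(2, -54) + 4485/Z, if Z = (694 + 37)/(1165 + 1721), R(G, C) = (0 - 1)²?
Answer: 10451000/731 ≈ 14297.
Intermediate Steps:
R(G, C) = 1 (R(G, C) = (-1)² = 1)
Z = 731/2886 ≈ 0.25329
-3410/R(2, -54) + 4485/Z = -3410/1 + 4485/(731/2886) = -3410*1 + 4485*(2886/731) = -3410 + 12943710/731 = 10451000/731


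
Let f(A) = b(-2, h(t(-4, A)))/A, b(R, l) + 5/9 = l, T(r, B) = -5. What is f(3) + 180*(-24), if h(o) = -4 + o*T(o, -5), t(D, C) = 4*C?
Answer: -117221/27 ≈ -4341.5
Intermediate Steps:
h(o) = -4 - 5*o (h(o) = -4 + o*(-5) = -4 - 5*o)
b(R, l) = -5/9 + l
f(A) = (-41/9 - 20*A)/A (f(A) = (-5/9 + (-4 - 20*A))/A = (-41/9 - 20*A)/A)
f(3) + 180*(-24) = (-20 - 41/9/3) + 180*(-24) = (-20 - 41/9*⅓) - 4320 = (-20 - 41/27) - 4320 = -581/27 - 4320 = -117221/27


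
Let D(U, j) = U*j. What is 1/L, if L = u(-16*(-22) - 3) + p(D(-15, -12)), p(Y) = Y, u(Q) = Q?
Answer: 1/529 ≈ 0.0018904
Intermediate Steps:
L = 529 (L = (-16*(-22) - 3) - 15*(-12) = (352 - 3) + 180 = 349 + 180 = 529)
1/L = 1/529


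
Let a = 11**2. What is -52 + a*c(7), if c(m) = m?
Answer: 795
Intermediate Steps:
a = 121
-52 + a*c(7) = -52 + 121*7 = -52 + 847 = 795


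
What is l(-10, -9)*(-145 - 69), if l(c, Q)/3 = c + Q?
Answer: 12198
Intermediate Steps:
l(c, Q) = 3*Q + 3*c (l(c, Q) = 3*(c + Q) = 3*(Q + c) = 3*Q + 3*c)
l(-10, -9)*(-145 - 69) = (3*(-9) + 3*(-10))*(-145 - 69) = (-27 - 30)*(-214) = -57*(-214) = 12198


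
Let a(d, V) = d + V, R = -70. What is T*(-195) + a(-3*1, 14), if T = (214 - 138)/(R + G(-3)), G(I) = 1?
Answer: 5193/23 ≈ 225.78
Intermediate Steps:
a(d, V) = V + d
T = -76/69 (T = (214 - 138)/(-70 + 1) = 76/(-69) = 76*(-1/69) = -76/69 ≈ -1.1014)
T*(-195) + a(-3*1, 14) = -76/69*(-195) + (14 - 3*1) = 4940/23 + (14 - 3) = 4940/23 + 11 = 5193/23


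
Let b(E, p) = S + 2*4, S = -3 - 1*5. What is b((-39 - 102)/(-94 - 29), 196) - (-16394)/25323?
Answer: 16394/25323 ≈ 0.64740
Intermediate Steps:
S = -8 (S = -3 - 5 = -8)
b(E, p) = 0 (b(E, p) = -8 + 2*4 = -8 + 8 = 0)
b((-39 - 102)/(-94 - 29), 196) - (-16394)/25323 = 0 - (-16394)/25323 = 0 - 1*(-16394/25323) = 0 + 16394/25323 = 16394/25323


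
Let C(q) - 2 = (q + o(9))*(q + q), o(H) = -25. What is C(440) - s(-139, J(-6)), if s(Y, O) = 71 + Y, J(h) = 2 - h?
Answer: 365270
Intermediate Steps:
C(q) = 2 + 2*q*(-25 + q) (C(q) = 2 + (q - 25)*(q + q) = 2 + (-25 + q)*(2*q) = 2 + 2*q*(-25 + q))
C(440) - s(-139, J(-6)) = (2 - 50*440 + 2*440**2) - (71 - 139) = (2 - 22000 + 2*193600) - 1*(-68) = (2 - 22000 + 387200) + 68 = 365202 + 68 = 365270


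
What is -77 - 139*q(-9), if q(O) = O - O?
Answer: -77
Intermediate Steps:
q(O) = 0
-77 - 139*q(-9) = -77 - 139*0 = -77 + 0 = -77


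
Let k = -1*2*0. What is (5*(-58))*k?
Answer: 0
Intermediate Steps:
k = 0 (k = -2*0 = 0)
(5*(-58))*k = (5*(-58))*0 = -290*0 = 0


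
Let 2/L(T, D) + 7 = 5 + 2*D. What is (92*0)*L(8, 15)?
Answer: 0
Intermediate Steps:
L(T, D) = 2/(-2 + 2*D) (L(T, D) = 2/(-7 + (5 + 2*D)) = 2/(-2 + 2*D))
(92*0)*L(8, 15) = (92*0)/(-1 + 15) = 0/14 = 0*(1/14) = 0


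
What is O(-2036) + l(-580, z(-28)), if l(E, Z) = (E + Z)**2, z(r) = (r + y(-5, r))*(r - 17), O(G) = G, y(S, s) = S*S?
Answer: 195989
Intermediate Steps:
y(S, s) = S**2
z(r) = (-17 + r)*(25 + r) (z(r) = (r + (-5)**2)*(r - 17) = (r + 25)*(-17 + r) = (25 + r)*(-17 + r) = (-17 + r)*(25 + r))
O(-2036) + l(-580, z(-28)) = -2036 + (-580 + (-425 + (-28)**2 + 8*(-28)))**2 = -2036 + (-580 + (-425 + 784 - 224))**2 = -2036 + (-580 + 135)**2 = -2036 + (-445)**2 = -2036 + 198025 = 195989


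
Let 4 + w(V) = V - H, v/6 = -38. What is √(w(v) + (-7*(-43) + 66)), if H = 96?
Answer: √39 ≈ 6.2450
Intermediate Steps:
v = -228 (v = 6*(-38) = -228)
w(V) = -100 + V (w(V) = -4 + (V - 1*96) = -4 + (V - 96) = -4 + (-96 + V) = -100 + V)
√(w(v) + (-7*(-43) + 66)) = √((-100 - 228) + (-7*(-43) + 66)) = √(-328 + (301 + 66)) = √(-328 + 367) = √39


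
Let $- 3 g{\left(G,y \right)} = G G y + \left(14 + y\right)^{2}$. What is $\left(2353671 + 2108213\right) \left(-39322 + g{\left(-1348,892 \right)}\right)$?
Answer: $- \frac{7236263705053880}{3} \approx -2.4121 \cdot 10^{15}$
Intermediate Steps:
$g{\left(G,y \right)} = - \frac{\left(14 + y\right)^{2}}{3} - \frac{y G^{2}}{3}$ ($g{\left(G,y \right)} = - \frac{G G y + \left(14 + y\right)^{2}}{3} = - \frac{G^{2} y + \left(14 + y\right)^{2}}{3} = - \frac{y G^{2} + \left(14 + y\right)^{2}}{3} = - \frac{\left(14 + y\right)^{2} + y G^{2}}{3} = - \frac{\left(14 + y\right)^{2}}{3} - \frac{y G^{2}}{3}$)
$\left(2353671 + 2108213\right) \left(-39322 + g{\left(-1348,892 \right)}\right) = \left(2353671 + 2108213\right) \left(-39322 - \left(\frac{1620856768}{3} + \frac{\left(14 + 892\right)^{2}}{3}\right)\right) = 4461884 \left(-39322 - \left(273612 + \frac{1620856768}{3}\right)\right) = 4461884 \left(-39322 - \frac{1621677604}{3}\right) = 4461884 \left(- \frac{1621795570}{3}\right) = - \frac{7236263705053880}{3}$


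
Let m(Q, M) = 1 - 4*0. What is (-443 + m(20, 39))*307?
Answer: -135694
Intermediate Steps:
m(Q, M) = 1 (m(Q, M) = 1 + 0 = 1)
(-443 + m(20, 39))*307 = (-443 + 1)*307 = -442*307 = -135694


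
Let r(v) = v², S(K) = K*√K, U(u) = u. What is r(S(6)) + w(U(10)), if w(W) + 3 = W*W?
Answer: 313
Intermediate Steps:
S(K) = K^(3/2)
w(W) = -3 + W² (w(W) = -3 + W*W = -3 + W²)
r(S(6)) + w(U(10)) = (6^(3/2))² + (-3 + 10²) = (6*√6)² + (-3 + 100) = 216 + 97 = 313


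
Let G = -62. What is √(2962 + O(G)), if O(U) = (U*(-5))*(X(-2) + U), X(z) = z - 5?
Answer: 2*I*√4607 ≈ 135.75*I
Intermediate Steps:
X(z) = -5 + z
O(U) = -5*U*(-7 + U) (O(U) = (U*(-5))*((-5 - 2) + U) = (-5*U)*(-7 + U) = -5*U*(-7 + U))
√(2962 + O(G)) = √(2962 + 5*(-62)*(7 - 1*(-62))) = √(2962 + 5*(-62)*(7 + 62)) = √(2962 + 5*(-62)*69) = √(2962 - 21390) = √(-18428) = 2*I*√4607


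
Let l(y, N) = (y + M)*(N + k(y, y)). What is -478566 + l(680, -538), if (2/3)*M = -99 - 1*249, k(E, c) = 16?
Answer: -561042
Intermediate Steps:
M = -522 (M = 3*(-99 - 1*249)/2 = 3*(-99 - 249)/2 = (3/2)*(-348) = -522)
l(y, N) = (-522 + y)*(16 + N) (l(y, N) = (y - 522)*(N + 16) = (-522 + y)*(16 + N))
-478566 + l(680, -538) = -478566 + (-8352 - 522*(-538) + 16*680 - 538*680) = -478566 + (-8352 + 280836 + 10880 - 365840) = -478566 - 82476 = -561042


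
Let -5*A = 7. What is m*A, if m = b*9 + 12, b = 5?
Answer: -399/5 ≈ -79.800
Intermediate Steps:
A = -7/5 (A = -⅕*7 = -7/5 ≈ -1.4000)
m = 57 (m = 5*9 + 12 = 45 + 12 = 57)
m*A = 57*(-7/5) = -399/5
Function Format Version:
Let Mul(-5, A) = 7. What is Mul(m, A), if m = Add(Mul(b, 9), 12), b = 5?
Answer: Rational(-399, 5) ≈ -79.800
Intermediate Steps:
A = Rational(-7, 5) (A = Mul(Rational(-1, 5), 7) = Rational(-7, 5) ≈ -1.4000)
m = 57 (m = Add(Mul(5, 9), 12) = Add(45, 12) = 57)
Mul(m, A) = Mul(57, Rational(-7, 5)) = Rational(-399, 5)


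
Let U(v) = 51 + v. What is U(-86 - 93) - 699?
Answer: -827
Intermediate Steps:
U(-86 - 93) - 699 = (51 + (-86 - 93)) - 699 = (51 - 179) - 699 = -128 - 699 = -827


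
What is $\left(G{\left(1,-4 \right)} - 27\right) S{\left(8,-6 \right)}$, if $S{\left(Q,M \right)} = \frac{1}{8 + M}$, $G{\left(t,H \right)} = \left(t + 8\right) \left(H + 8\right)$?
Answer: $\frac{9}{2} \approx 4.5$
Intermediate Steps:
$G{\left(t,H \right)} = \left(8 + H\right) \left(8 + t\right)$ ($G{\left(t,H \right)} = \left(8 + t\right) \left(8 + H\right) = \left(8 + H\right) \left(8 + t\right)$)
$\left(G{\left(1,-4 \right)} - 27\right) S{\left(8,-6 \right)} = \frac{\left(64 + 8 \left(-4\right) + 8 \cdot 1 - 4\right) - 27}{8 - 6} = \frac{\left(64 - 32 + 8 - 4\right) - 27}{2} = \left(36 - 27\right) \frac{1}{2} = 9 \cdot \frac{1}{2} = \frac{9}{2}$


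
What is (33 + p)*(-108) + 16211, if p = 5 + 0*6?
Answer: 12107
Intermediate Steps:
p = 5 (p = 5 + 0 = 5)
(33 + p)*(-108) + 16211 = (33 + 5)*(-108) + 16211 = 38*(-108) + 16211 = -4104 + 16211 = 12107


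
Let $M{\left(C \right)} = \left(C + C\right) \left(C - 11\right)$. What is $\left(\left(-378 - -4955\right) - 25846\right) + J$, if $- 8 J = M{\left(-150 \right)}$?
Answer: $- \frac{54613}{2} \approx -27307.0$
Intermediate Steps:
$M{\left(C \right)} = 2 C \left(-11 + C\right)$
$J = - \frac{12075}{2}$ ($J = - \frac{2 \left(-150\right) \left(-11 - 150\right)}{8} = - \frac{2 \left(-150\right) \left(-161\right)}{8} = \left(- \frac{1}{8}\right) 48300 = - \frac{12075}{2} \approx -6037.5$)
$\left(\left(-378 - -4955\right) - 25846\right) + J = \left(\left(-378 - -4955\right) - 25846\right) - \frac{12075}{2} = \left(\left(-378 + 4955\right) - 25846\right) - \frac{12075}{2} = \left(4577 - 25846\right) - \frac{12075}{2} = -21269 - \frac{12075}{2} = - \frac{54613}{2}$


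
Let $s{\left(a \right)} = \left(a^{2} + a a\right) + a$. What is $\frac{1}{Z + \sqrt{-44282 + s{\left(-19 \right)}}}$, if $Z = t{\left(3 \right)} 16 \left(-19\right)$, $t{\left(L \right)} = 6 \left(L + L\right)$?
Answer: $- \frac{10944}{119814715} - \frac{i \sqrt{43579}}{119814715} \approx -9.1341 \cdot 10^{-5} - 1.7423 \cdot 10^{-6} i$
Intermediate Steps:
$s{\left(a \right)} = a + 2 a^{2}$ ($s{\left(a \right)} = \left(a^{2} + a^{2}\right) + a = 2 a^{2} + a = a + 2 a^{2}$)
$t{\left(L \right)} = 12 L$ ($t{\left(L \right)} = 6 \cdot 2 L = 12 L$)
$Z = -10944$ ($Z = 12 \cdot 3 \cdot 16 \left(-19\right) = 36 \cdot 16 \left(-19\right) = 576 \left(-19\right) = -10944$)
$\frac{1}{Z + \sqrt{-44282 + s{\left(-19 \right)}}} = \frac{1}{-10944 + \sqrt{-44282 - 19 \left(1 + 2 \left(-19\right)\right)}} = \frac{1}{-10944 + \sqrt{-44282 - 19 \left(1 - 38\right)}} = \frac{1}{-10944 + \sqrt{-44282 - -703}} = \frac{1}{-10944 + \sqrt{-44282 + 703}} = \frac{1}{-10944 + \sqrt{-43579}} = \frac{1}{-10944 + i \sqrt{43579}}$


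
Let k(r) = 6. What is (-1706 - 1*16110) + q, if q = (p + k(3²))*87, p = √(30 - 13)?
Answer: -17294 + 87*√17 ≈ -16935.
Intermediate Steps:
p = √17 ≈ 4.1231
q = 522 + 87*√17 (q = (√17 + 6)*87 = (6 + √17)*87 = 522 + 87*√17 ≈ 880.71)
(-1706 - 1*16110) + q = (-1706 - 1*16110) + (522 + 87*√17) = (-1706 - 16110) + (522 + 87*√17) = -17816 + (522 + 87*√17) = -17294 + 87*√17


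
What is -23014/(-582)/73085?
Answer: 37/68385 ≈ 0.00054105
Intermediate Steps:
-23014/(-582)/73085 = -23014*(-1)/582*(1/73085) = -37*(-311/291)*(1/73085) = (11507/291)*(1/73085) = 37/68385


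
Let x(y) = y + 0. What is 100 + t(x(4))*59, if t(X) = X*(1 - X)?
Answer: -608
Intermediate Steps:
x(y) = y
100 + t(x(4))*59 = 100 + (4*(1 - 1*4))*59 = 100 + (4*(1 - 4))*59 = 100 + (4*(-3))*59 = 100 - 12*59 = 100 - 708 = -608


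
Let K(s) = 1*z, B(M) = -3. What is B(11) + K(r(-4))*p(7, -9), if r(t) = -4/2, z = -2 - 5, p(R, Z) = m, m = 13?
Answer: -94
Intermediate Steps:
p(R, Z) = 13
z = -7
r(t) = -2 (r(t) = -4*½ = -2)
K(s) = -7 (K(s) = 1*(-7) = -7)
B(11) + K(r(-4))*p(7, -9) = -3 - 7*13 = -3 - 91 = -94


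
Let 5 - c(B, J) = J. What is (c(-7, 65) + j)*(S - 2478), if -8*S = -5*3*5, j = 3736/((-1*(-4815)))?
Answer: 469308653/3210 ≈ 1.4620e+5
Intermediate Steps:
c(B, J) = 5 - J
j = 3736/4815 ≈ 0.77591
S = 75/8 (S = -(-5*3)*5/8 = -(-15)*5/8 = -⅛*(-75) = 75/8 ≈ 9.3750)
(c(-7, 65) + j)*(S - 2478) = ((5 - 1*65) + 3736/4815)*(75/8 - 2478) = ((5 - 65) + 3736/4815)*(-19749/8) = (-60 + 3736/4815)*(-19749/8) = -285164/4815*(-19749/8) = 469308653/3210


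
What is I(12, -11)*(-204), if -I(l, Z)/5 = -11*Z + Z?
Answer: 112200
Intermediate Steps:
I(l, Z) = 50*Z (I(l, Z) = -5*(-11*Z + Z) = -(-50)*Z = 50*Z)
I(12, -11)*(-204) = (50*(-11))*(-204) = -550*(-204) = 112200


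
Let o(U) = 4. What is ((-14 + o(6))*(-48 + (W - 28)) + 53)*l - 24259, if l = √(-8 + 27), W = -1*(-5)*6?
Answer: -24259 + 513*√19 ≈ -22023.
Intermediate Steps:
W = 30 (W = 5*6 = 30)
l = √19 ≈ 4.3589
((-14 + o(6))*(-48 + (W - 28)) + 53)*l - 24259 = ((-14 + 4)*(-48 + (30 - 28)) + 53)*√19 - 24259 = (-10*(-48 + 2) + 53)*√19 - 24259 = (-10*(-46) + 53)*√19 - 24259 = (460 + 53)*√19 - 24259 = 513*√19 - 24259 = -24259 + 513*√19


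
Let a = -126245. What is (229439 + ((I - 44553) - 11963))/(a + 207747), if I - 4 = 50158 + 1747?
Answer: 112416/40751 ≈ 2.7586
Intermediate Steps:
I = 51909 (I = 4 + (50158 + 1747) = 4 + 51905 = 51909)
(229439 + ((I - 44553) - 11963))/(a + 207747) = (229439 + ((51909 - 44553) - 11963))/(-126245 + 207747) = (229439 + (7356 - 11963))/81502 = (229439 - 4607)*(1/81502) = 224832*(1/81502) = 112416/40751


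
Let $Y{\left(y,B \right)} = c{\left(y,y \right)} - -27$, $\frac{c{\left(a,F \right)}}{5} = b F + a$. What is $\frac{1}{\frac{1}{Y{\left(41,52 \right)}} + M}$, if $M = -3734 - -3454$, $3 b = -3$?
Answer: $- \frac{27}{7559} \approx -0.0035719$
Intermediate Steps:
$b = -1$ ($b = \frac{1}{3} \left(-3\right) = -1$)
$c{\left(a,F \right)} = - 5 F + 5 a$ ($c{\left(a,F \right)} = 5 \left(- F + a\right) = 5 \left(a - F\right) = - 5 F + 5 a$)
$Y{\left(y,B \right)} = 27$ ($Y{\left(y,B \right)} = \left(- 5 y + 5 y\right) - -27 = 0 + 27 = 27$)
$M = -280$ ($M = -3734 + 3454 = -280$)
$\frac{1}{\frac{1}{Y{\left(41,52 \right)}} + M} = \frac{1}{\frac{1}{27} - 280} = \frac{1}{- \frac{7559}{27}} = - \frac{27}{7559}$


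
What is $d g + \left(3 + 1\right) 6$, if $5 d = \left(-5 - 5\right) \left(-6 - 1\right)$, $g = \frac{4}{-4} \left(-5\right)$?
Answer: $94$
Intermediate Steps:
$g = 5$ ($g = 4 \left(- \frac{1}{4}\right) \left(-5\right) = \left(-1\right) \left(-5\right) = 5$)
$d = 14$ ($d = \frac{\left(-5 - 5\right) \left(-6 - 1\right)}{5} = \frac{\left(-10\right) \left(-7\right)}{5} = \frac{1}{5} \cdot 70 = 14$)
$d g + \left(3 + 1\right) 6 = 14 \cdot 5 + \left(3 + 1\right) 6 = 70 + 4 \cdot 6 = 70 + 24 = 94$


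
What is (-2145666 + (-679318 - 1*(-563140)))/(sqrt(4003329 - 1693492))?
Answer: -2261844*sqrt(2309837)/2309837 ≈ -1488.2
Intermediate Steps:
(-2145666 + (-679318 - 1*(-563140)))/(sqrt(4003329 - 1693492)) = (-2145666 + (-679318 + 563140))/(sqrt(2309837)) = (-2145666 - 116178)*(sqrt(2309837)/2309837) = -2261844*sqrt(2309837)/2309837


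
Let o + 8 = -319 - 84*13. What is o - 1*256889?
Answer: -258308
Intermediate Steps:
o = -1419 (o = -8 + (-319 - 84*13) = -8 + (-319 - 1092) = -8 - 1411 = -1419)
o - 1*256889 = -1419 - 1*256889 = -1419 - 256889 = -258308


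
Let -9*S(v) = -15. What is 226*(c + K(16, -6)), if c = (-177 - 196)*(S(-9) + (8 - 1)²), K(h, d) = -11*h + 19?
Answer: -12919742/3 ≈ -4.3066e+6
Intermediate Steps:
K(h, d) = 19 - 11*h
S(v) = 5/3 (S(v) = -⅑*(-15) = 5/3)
c = -56696/3 (c = (-177 - 196)*(5/3 + (8 - 1)²) = -373*(5/3 + 7²) = -373*(5/3 + 49) = -373*152/3 = -56696/3 ≈ -18899.)
226*(c + K(16, -6)) = 226*(-56696/3 + (19 - 11*16)) = 226*(-56696/3 + (19 - 176)) = 226*(-56696/3 - 157) = 226*(-57167/3) = -12919742/3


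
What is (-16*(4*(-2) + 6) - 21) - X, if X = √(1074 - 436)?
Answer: 11 - √638 ≈ -14.259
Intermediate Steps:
X = √638 ≈ 25.259
(-16*(4*(-2) + 6) - 21) - X = (-16*(4*(-2) + 6) - 21) - √638 = (-16*(-8 + 6) - 21) - √638 = (-16*(-2) - 21) - √638 = (32 - 21) - √638 = 11 - √638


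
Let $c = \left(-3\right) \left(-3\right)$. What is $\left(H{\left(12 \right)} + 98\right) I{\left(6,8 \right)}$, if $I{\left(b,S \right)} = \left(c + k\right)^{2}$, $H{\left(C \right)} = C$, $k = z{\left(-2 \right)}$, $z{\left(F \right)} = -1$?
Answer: $7040$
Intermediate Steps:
$c = 9$
$k = -1$
$I{\left(b,S \right)} = 64$ ($I{\left(b,S \right)} = \left(9 - 1\right)^{2} = 8^{2} = 64$)
$\left(H{\left(12 \right)} + 98\right) I{\left(6,8 \right)} = \left(12 + 98\right) 64 = 110 \cdot 64 = 7040$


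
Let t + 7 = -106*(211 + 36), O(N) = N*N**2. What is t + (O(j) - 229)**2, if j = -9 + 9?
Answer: 26252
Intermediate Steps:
j = 0
O(N) = N**3
t = -26189 (t = -7 - 106*(211 + 36) = -7 - 106*247 = -7 - 26182 = -26189)
t + (O(j) - 229)**2 = -26189 + (0**3 - 229)**2 = -26189 + (0 - 229)**2 = -26189 + (-229)**2 = -26189 + 52441 = 26252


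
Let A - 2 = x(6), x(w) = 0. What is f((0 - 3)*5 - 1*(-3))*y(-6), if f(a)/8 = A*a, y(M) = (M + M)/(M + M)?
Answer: -192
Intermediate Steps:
y(M) = 1 (y(M) = (2*M)/((2*M)) = (2*M)*(1/(2*M)) = 1)
A = 2 (A = 2 + 0 = 2)
f(a) = 16*a (f(a) = 8*(2*a) = 16*a)
f((0 - 3)*5 - 1*(-3))*y(-6) = (16*((0 - 3)*5 - 1*(-3)))*1 = (16*(-3*5 + 3))*1 = (16*(-15 + 3))*1 = (16*(-12))*1 = -192*1 = -192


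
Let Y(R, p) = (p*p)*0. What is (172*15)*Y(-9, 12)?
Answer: 0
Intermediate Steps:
Y(R, p) = 0 (Y(R, p) = p**2*0 = 0)
(172*15)*Y(-9, 12) = (172*15)*0 = 2580*0 = 0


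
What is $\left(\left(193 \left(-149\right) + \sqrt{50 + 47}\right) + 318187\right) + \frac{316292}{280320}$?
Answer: $\frac{20283333473}{70080} + \sqrt{97} \approx 2.8944 \cdot 10^{5}$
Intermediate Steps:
$\left(\left(193 \left(-149\right) + \sqrt{50 + 47}\right) + 318187\right) + \frac{316292}{280320} = \left(\left(-28757 + \sqrt{97}\right) + 318187\right) + 316292 \cdot \frac{1}{280320} = \left(289430 + \sqrt{97}\right) + \frac{79073}{70080} = \frac{20283333473}{70080} + \sqrt{97}$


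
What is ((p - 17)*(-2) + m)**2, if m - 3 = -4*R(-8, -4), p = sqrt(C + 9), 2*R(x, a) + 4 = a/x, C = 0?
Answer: 1444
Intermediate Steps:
R(x, a) = -2 + a/(2*x) (R(x, a) = -2 + (a/x)/2 = -2 + a/(2*x))
p = 3 (p = sqrt(0 + 9) = sqrt(9) = 3)
m = 10 (m = 3 - 4*(-2 + (1/2)*(-4)/(-8)) = 3 - 4*(-2 + (1/2)*(-4)*(-1/8)) = 3 - 4*(-2 + 1/4) = 3 - 4*(-7/4) = 3 + 7 = 10)
((p - 17)*(-2) + m)**2 = ((3 - 17)*(-2) + 10)**2 = (-14*(-2) + 10)**2 = (28 + 10)**2 = 38**2 = 1444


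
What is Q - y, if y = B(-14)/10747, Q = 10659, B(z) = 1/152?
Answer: 17411945495/1633544 ≈ 10659.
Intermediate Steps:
B(z) = 1/152
y = 1/1633544 (y = (1/152)/10747 = (1/152)*(1/10747) = 1/1633544 ≈ 6.1217e-7)
Q - y = 10659 - 1*1/1633544 = 10659 - 1/1633544 = 17411945495/1633544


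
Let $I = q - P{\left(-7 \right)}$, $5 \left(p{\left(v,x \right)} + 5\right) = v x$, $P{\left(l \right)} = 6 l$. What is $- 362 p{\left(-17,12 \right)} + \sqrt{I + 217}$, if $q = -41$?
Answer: $\frac{82898}{5} + \sqrt{218} \approx 16594.0$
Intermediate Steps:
$p{\left(v,x \right)} = -5 + \frac{v x}{5}$
$I = 1$ ($I = -41 - 6 \left(-7\right) = -41 - -42 = -41 + 42 = 1$)
$- 362 p{\left(-17,12 \right)} + \sqrt{I + 217} = - 362 \left(-5 + \frac{1}{5} \left(-17\right) 12\right) + \sqrt{1 + 217} = - 362 \left(-5 - \frac{204}{5}\right) + \sqrt{218} = \left(-362\right) \left(- \frac{229}{5}\right) + \sqrt{218} = \frac{82898}{5} + \sqrt{218}$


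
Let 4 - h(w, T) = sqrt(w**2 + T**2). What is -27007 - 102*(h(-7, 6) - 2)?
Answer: -27211 + 102*sqrt(85) ≈ -26271.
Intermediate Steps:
h(w, T) = 4 - sqrt(T**2 + w**2) (h(w, T) = 4 - sqrt(w**2 + T**2) = 4 - sqrt(T**2 + w**2))
-27007 - 102*(h(-7, 6) - 2) = -27007 - 102*((4 - sqrt(6**2 + (-7)**2)) - 2) = -27007 - 102*((4 - sqrt(36 + 49)) - 2) = -27007 - 102*((4 - sqrt(85)) - 2) = -27007 - 102*(2 - sqrt(85)) = -27007 - (204 - 102*sqrt(85)) = -27007 + (-204 + 102*sqrt(85)) = -27211 + 102*sqrt(85)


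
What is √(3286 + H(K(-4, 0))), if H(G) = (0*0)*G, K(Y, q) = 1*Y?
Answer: √3286 ≈ 57.324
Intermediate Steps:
K(Y, q) = Y
H(G) = 0 (H(G) = 0*G = 0)
√(3286 + H(K(-4, 0))) = √(3286 + 0) = √3286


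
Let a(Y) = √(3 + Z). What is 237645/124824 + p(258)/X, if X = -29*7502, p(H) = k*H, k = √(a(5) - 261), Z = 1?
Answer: 79215/41608 - 129*I*√259/108779 ≈ 1.9038 - 0.019085*I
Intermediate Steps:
a(Y) = 2 (a(Y) = √(3 + 1) = √4 = 2)
k = I*√259 (k = √(2 - 261) = √(-259) = I*√259 ≈ 16.093*I)
p(H) = I*H*√259 (p(H) = (I*√259)*H = I*H*√259)
X = -217558
237645/124824 + p(258)/X = 237645/124824 + (I*258*√259)/(-217558) = 237645*(1/124824) + (258*I*√259)*(-1/217558) = 79215/41608 - 129*I*√259/108779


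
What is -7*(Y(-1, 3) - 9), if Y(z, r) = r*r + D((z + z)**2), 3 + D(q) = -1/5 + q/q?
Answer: 77/5 ≈ 15.400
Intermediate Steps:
D(q) = -11/5 (D(q) = -3 + (-1/5 + q/q) = -3 + (-1*1/5 + 1) = -3 + (-1/5 + 1) = -3 + 4/5 = -11/5)
Y(z, r) = -11/5 + r**2 (Y(z, r) = r*r - 11/5 = r**2 - 11/5 = -11/5 + r**2)
-7*(Y(-1, 3) - 9) = -7*((-11/5 + 3**2) - 9) = -7*((-11/5 + 9) - 9) = -7*(34/5 - 9) = -7*(-11/5) = 77/5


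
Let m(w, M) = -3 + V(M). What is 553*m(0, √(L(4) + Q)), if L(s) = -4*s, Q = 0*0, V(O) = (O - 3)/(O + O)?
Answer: -2765/2 + 1659*I/8 ≈ -1382.5 + 207.38*I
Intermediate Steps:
V(O) = (-3 + O)/(2*O) (V(O) = (-3 + O)/((2*O)) = (-3 + O)*(1/(2*O)) = (-3 + O)/(2*O))
Q = 0
m(w, M) = -3 + (-3 + M)/(2*M)
553*m(0, √(L(4) + Q)) = 553*((-3 - 5*√(-4*4 + 0))/(2*(√(-4*4 + 0)))) = 553*((-3 - 5*√(-16 + 0))/(2*(√(-16 + 0)))) = 553*((-3 - 20*I)/(2*(√(-16)))) = 553*((-3 - 20*I)/(2*((4*I)))) = 553*((-I/4)*(-3 - 20*I)/2) = 553*(-I*(-3 - 20*I)/8) = -553*I*(-3 - 20*I)/8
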